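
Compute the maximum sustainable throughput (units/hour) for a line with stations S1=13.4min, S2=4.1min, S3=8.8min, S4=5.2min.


Bottleneck = longest station time
Station times: [13.4, 4.1, 8.8, 5.2]
Max = 13.4 min
Rate = 60 / 13.4
= 4.48 units/hour (bottleneck: 13.4min)


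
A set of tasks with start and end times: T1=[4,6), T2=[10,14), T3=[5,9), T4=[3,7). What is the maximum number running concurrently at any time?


Check each time point for overlaps:
  t=5: 3 tasks active (T1, T3, T4)
Max concurrent = 3


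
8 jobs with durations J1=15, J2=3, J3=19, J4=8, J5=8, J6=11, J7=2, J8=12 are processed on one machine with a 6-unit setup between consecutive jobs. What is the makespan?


Makespan = Σ processing + (n-1) × setup
= (15 + 3 + 19 + 8 + 8 + 11 + 2 + 12) + (8-1)×6
= 78 + 42
= 120 time units


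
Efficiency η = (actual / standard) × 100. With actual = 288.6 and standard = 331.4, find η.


Efficiency = (actual / standard) × 100
= (288.6 / 331.4) × 100
= 87.1%


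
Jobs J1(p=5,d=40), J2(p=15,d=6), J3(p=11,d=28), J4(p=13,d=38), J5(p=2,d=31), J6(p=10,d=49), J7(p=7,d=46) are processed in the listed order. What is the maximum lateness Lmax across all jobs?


Lateness per job (L = C - d):
  J1: C=5, d=40, L=-35
  J2: C=20, d=6, L=14
  J3: C=31, d=28, L=3
  J4: C=44, d=38, L=6
  J5: C=46, d=31, L=15
  J6: C=56, d=49, L=7
  J7: C=63, d=46, L=17
Lmax = max(-35, 14, 3, 6, 15, 7, 17)
= 17


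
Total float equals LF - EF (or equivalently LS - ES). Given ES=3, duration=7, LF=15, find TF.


EF = ES + duration = 3 + 7 = 10
LS = LF - duration = 15 - 7 = 8
Total Float = LF - EF = 15 - 10
(or LS - ES = 8 - 3)
= 5


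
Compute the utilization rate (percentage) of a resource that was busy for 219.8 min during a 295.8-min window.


Utilization = busy / total × 100
= 219.8 / 295.8 × 100
= 74.3%


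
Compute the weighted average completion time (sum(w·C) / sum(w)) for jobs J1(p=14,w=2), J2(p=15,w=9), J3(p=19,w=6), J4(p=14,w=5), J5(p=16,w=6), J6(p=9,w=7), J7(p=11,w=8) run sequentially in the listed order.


Completion times:
  J1: C=14, w×C=2×14=28
  J2: C=29, w×C=9×29=261
  J3: C=48, w×C=6×48=288
  J4: C=62, w×C=5×62=310
  J5: C=78, w×C=6×78=468
  J6: C=87, w×C=7×87=609
  J7: C=98, w×C=8×98=784
Sum w×C = 2748
Sum w = 43
Weighted avg = 2748/43
= 63.91


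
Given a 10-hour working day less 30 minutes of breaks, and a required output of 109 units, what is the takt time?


Available = 10×60 - 30 = 570 min
Takt time = 570 / 109
= 5.23 min/unit


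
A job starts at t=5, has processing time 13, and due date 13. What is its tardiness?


Completion = start + processing = 5 + 13 = 18
Tardiness = max(0, C - d) = max(0, 18 - 13)
= max(0, 5)
= 5


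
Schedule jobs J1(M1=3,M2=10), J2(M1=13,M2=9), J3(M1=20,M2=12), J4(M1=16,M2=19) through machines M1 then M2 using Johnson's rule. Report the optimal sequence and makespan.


Johnson's rule:
Group 1 (M1≤M2, sort by M1): ['J1', 'J4']
Group 2 (M1>M2, sort desc M2): ['J3', 'J2']
Sequence: J1 → J4 → J3 → J2
Makespan calculation:
  J1: M1 done=3, M2 done=13
  J4: M1 done=19, M2 done=38
  J3: M1 done=39, M2 done=51
  J2: M1 done=52, M2 done=61
= Sequence: J1 → J4 → J3 → J2, Makespan: 61


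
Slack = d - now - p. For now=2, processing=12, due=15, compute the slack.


Slack = due - current_time - processing
= 15 - 2 - 12
= 1


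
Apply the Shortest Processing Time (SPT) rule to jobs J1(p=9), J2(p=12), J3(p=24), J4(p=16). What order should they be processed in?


SPT: sort by shortest processing time
  J1: p=9
  J2: p=12
  J4: p=16
  J3: p=24
Order: J1 → J2 → J4 → J3


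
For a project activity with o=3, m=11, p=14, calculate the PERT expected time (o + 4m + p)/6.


te = (o + 4m + p) / 6
= (3 + 4×11 + 14) / 6
= (3 + 44 + 14) / 6
= 61 / 6
= 10.17


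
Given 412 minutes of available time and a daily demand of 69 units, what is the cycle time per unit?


Cycle time = available time / demand
= 412 / 69
= 5.97 min/unit


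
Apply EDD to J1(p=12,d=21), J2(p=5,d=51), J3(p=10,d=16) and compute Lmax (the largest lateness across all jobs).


EDD order: J3 → J1 → J2
Completion and lateness:
  J3: C=10, d=16, L=10-16=-6
  J1: C=22, d=21, L=22-21=1
  J2: C=27, d=51, L=27-51=-24
Lmax = max(-6, 1, -24)
= 1


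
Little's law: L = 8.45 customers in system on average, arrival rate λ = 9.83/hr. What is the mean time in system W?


Little's law: L = λW → W = L / λ
= 8.45 / 9.83
= 0.86 hours


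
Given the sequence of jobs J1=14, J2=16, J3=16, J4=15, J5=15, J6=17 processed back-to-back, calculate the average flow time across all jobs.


Completion times:
  J1: completes at 14
  J2: completes at 30
  J3: completes at 46
  J4: completes at 61
  J5: completes at 76
  J6: completes at 93
Sum = 320
Average = 320/6
= 53.33


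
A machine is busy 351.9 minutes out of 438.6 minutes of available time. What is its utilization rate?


Utilization = busy / total × 100
= 351.9 / 438.6 × 100
= 80.2%


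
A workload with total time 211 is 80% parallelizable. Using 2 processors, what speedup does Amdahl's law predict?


Amdahl's law: T_p = T × ((1-p) + p/N)
= 211 × ((1-0.8) + 0.8/2)
= 211 × (0.20 + 0.4000)
= 211 × 0.6000
= 126.60
Speedup = 211/126.60
= 1.67×


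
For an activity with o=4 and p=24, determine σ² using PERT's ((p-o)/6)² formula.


σ² = ((p - o) / 6)² = (p - o)² / 36
= (24 - 4)² / 36
= 20² / 36
= 400 / 36
= 11.1111


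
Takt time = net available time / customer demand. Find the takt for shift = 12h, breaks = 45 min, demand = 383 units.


Available = 12×60 - 45 = 675 min
Takt time = 675 / 383
= 1.76 min/unit


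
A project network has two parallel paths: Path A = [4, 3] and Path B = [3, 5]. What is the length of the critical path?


Path A: 4 + 3 = 7
Path B: 3 + 5 = 8
Critical path = longest = max(7, 8)
= 8 (Path B)


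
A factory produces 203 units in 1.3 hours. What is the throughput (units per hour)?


Throughput = units / time
= 203 / 1.3
= 156.2 units/hour


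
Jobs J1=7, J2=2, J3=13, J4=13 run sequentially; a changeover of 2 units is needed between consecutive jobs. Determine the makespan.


Makespan = Σ processing + (n-1) × setup
= (7 + 2 + 13 + 13) + (4-1)×2
= 35 + 6
= 41 time units


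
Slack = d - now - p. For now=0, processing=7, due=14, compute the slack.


Slack = due - current_time - processing
= 14 - 0 - 7
= 7


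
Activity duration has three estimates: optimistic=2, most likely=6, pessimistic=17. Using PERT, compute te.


te = (o + 4m + p) / 6
= (2 + 4×6 + 17) / 6
= (2 + 24 + 17) / 6
= 43 / 6
= 7.17


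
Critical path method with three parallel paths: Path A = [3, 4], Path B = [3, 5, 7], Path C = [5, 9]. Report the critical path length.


Path A: 3 + 4 = 7
Path B: 3 + 5 + 7 = 15
Path C: 5 + 9 = 14
Critical path = longest = max(7, 15, 14)
= 15 (Path B)


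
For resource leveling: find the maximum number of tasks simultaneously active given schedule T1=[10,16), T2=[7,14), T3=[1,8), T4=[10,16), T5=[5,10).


Check each time point for overlaps:
  t=7: 3 tasks active (T2, T3, T5)
Max concurrent = 3


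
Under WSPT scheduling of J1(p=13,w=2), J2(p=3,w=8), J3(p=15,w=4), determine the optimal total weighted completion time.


WSPT order (by p/w): J2 → J3 → J1
  J2: C=3, w·C=8×3=24
  J3: C=18, w·C=4×18=72
  J1: C=31, w·C=2×31=62
Σ w·C = 158
= 158


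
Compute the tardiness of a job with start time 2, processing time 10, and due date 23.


Completion = start + processing = 2 + 10 = 12
Tardiness = max(0, C - d) = max(0, 12 - 23)
= max(0, -11)
= 0


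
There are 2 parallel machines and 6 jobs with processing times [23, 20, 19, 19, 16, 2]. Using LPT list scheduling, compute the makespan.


Jobs (LPT sorted): [23, 20, 19, 19, 16, 2]
Machines: 2
  J=23 → Machine 1 (load: 0+23=23)
  J=20 → Machine 2 (load: 0+20=20)
  J=19 → Machine 2 (load: 20+19=39)
  J=19 → Machine 1 (load: 23+19=42)
  J=16 → Machine 2 (load: 39+16=55)
  J=2 → Machine 1 (load: 42+2=44)
Machine loads: [44, 55]
Makespan = max = 55 time units


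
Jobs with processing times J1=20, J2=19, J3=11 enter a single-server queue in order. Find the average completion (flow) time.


Completion times:
  J1: completes at 20
  J2: completes at 39
  J3: completes at 50
Sum = 109
Average = 109/3
= 36.33


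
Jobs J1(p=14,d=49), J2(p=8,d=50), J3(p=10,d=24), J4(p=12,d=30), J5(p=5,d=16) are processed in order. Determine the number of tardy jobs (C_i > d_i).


Completion vs due date:
  J1: C=14, d=49 → on time
  J2: C=22, d=50 → on time
  J3: C=32, d=24 → TARDY
  J4: C=44, d=30 → TARDY
  J5: C=49, d=16 → TARDY
Tardy jobs: J3, J4, J5
Count = 3


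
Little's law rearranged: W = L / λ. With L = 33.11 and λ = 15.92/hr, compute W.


Little's law: L = λW → W = L / λ
= 33.11 / 15.92
= 2.08 hours


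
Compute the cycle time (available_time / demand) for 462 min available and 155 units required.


Cycle time = available time / demand
= 462 / 155
= 2.98 min/unit


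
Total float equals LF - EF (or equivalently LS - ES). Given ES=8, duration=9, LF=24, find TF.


EF = ES + duration = 8 + 9 = 17
LS = LF - duration = 24 - 9 = 15
Total Float = LF - EF = 24 - 17
(or LS - ES = 15 - 8)
= 7


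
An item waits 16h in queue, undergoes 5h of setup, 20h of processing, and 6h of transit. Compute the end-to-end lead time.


Lead time = queue + setup + processing + transit
= 16 + 5 + 20 + 6
= 47 hours


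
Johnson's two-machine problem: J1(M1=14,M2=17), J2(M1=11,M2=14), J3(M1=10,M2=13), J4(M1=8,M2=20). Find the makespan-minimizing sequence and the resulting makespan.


Johnson's rule:
Group 1 (M1≤M2, sort by M1): ['J4', 'J3', 'J2', 'J1']
Group 2 (M1>M2, sort desc M2): []
Sequence: J4 → J3 → J2 → J1
Makespan calculation:
  J4: M1 done=8, M2 done=28
  J3: M1 done=18, M2 done=41
  J2: M1 done=29, M2 done=55
  J1: M1 done=43, M2 done=72
= Sequence: J4 → J3 → J2 → J1, Makespan: 72


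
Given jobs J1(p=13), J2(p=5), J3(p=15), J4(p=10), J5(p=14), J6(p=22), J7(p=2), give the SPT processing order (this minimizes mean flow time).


SPT: sort by shortest processing time
  J7: p=2
  J2: p=5
  J4: p=10
  J1: p=13
  J5: p=14
  J3: p=15
  J6: p=22
Order: J7 → J2 → J4 → J1 → J5 → J3 → J6


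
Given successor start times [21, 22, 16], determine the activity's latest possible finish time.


LF = min of all successor start times
Successors start at: [21, 22, 16]
LF = min(21, 22, 16)
= 16


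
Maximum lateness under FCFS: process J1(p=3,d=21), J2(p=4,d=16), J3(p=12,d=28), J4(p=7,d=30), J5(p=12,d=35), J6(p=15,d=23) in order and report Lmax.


Lateness per job (L = C - d):
  J1: C=3, d=21, L=-18
  J2: C=7, d=16, L=-9
  J3: C=19, d=28, L=-9
  J4: C=26, d=30, L=-4
  J5: C=38, d=35, L=3
  J6: C=53, d=23, L=30
Lmax = max(-18, -9, -9, -4, 3, 30)
= 30


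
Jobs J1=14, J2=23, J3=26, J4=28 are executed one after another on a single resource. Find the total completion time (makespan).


Sequential makespan: sum all processing times
= 14 + 23 + 26 + 28
= 91 time units


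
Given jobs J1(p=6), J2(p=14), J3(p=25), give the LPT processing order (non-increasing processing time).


LPT: sort by longest processing time first
  J3: p=25
  J2: p=14
  J1: p=6
Order: J3 → J2 → J1


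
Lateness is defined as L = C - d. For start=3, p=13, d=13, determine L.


Completion = 3 + 13 = 16
Lateness = C - d = 16 - 13
= 3


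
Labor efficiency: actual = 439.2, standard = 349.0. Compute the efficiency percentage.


Efficiency = (actual / standard) × 100
= (439.2 / 349.0) × 100
= 125.8%


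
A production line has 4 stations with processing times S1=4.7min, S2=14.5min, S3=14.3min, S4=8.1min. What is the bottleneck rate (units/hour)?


Bottleneck = longest station time
Station times: [4.7, 14.5, 14.3, 8.1]
Max = 14.5 min
Rate = 60 / 14.5
= 4.14 units/hour (bottleneck: 14.5min)


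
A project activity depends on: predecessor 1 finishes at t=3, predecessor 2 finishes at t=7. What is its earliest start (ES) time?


ES = max of all predecessor completion times
Predecessors: [3, 7]
ES = max(3, 7)
= 7


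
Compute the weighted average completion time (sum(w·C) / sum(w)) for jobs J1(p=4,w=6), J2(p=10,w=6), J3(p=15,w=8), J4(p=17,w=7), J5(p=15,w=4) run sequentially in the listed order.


Completion times:
  J1: C=4, w×C=6×4=24
  J2: C=14, w×C=6×14=84
  J3: C=29, w×C=8×29=232
  J4: C=46, w×C=7×46=322
  J5: C=61, w×C=4×61=244
Sum w×C = 906
Sum w = 31
Weighted avg = 906/31
= 29.23


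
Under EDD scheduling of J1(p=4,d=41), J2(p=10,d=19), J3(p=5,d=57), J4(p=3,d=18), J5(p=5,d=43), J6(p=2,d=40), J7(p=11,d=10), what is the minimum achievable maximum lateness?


EDD order: J7 → J4 → J2 → J6 → J1 → J5 → J3
Completion and lateness:
  J7: C=11, d=10, L=11-10=1
  J4: C=14, d=18, L=14-18=-4
  J2: C=24, d=19, L=24-19=5
  J6: C=26, d=40, L=26-40=-14
  J1: C=30, d=41, L=30-41=-11
  J5: C=35, d=43, L=35-43=-8
  J3: C=40, d=57, L=40-57=-17
Lmax = max(1, -4, 5, -14, -11, -8, -17)
= 5


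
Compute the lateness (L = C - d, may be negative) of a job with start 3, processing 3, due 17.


Completion = 3 + 3 = 6
Lateness = C - d = 6 - 17
= -11


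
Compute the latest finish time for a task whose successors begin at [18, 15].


LF = min of all successor start times
Successors start at: [18, 15]
LF = min(18, 15)
= 15


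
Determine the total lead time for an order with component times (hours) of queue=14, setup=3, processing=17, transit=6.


Lead time = queue + setup + processing + transit
= 14 + 3 + 17 + 6
= 40 hours


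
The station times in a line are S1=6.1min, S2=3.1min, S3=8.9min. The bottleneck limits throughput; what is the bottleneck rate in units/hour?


Bottleneck = longest station time
Station times: [6.1, 3.1, 8.9]
Max = 8.9 min
Rate = 60 / 8.9
= 6.74 units/hour (bottleneck: 8.9min)


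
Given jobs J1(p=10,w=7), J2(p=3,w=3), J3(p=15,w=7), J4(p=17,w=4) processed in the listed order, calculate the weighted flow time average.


Completion times:
  J1: C=10, w×C=7×10=70
  J2: C=13, w×C=3×13=39
  J3: C=28, w×C=7×28=196
  J4: C=45, w×C=4×45=180
Sum w×C = 485
Sum w = 21
Weighted avg = 485/21
= 23.10


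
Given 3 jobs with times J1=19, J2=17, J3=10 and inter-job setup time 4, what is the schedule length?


Makespan = Σ processing + (n-1) × setup
= (19 + 17 + 10) + (3-1)×4
= 46 + 8
= 54 time units


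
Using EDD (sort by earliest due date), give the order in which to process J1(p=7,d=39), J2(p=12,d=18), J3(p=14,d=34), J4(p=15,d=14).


EDD: sort by earliest due date
  J4: d=14, p=15
  J2: d=18, p=12
  J3: d=34, p=14
  J1: d=39, p=7
Order: J4 → J2 → J3 → J1


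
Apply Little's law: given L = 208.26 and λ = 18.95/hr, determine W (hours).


Little's law: L = λW → W = L / λ
= 208.26 / 18.95
= 10.99 hours


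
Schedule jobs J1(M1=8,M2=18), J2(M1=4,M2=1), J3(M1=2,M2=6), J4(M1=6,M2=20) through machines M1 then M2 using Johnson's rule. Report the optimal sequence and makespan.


Johnson's rule:
Group 1 (M1≤M2, sort by M1): ['J3', 'J4', 'J1']
Group 2 (M1>M2, sort desc M2): ['J2']
Sequence: J3 → J4 → J1 → J2
Makespan calculation:
  J3: M1 done=2, M2 done=8
  J4: M1 done=8, M2 done=28
  J1: M1 done=16, M2 done=46
  J2: M1 done=20, M2 done=47
= Sequence: J3 → J4 → J1 → J2, Makespan: 47


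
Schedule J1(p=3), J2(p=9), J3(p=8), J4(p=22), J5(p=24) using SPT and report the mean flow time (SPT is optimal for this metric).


SPT order: J1 → J3 → J2 → J4 → J5
Completion times:
  J1: C=3
  J3: C=11
  J2: C=20
  J4: C=42
  J5: C=66
Sum = 142, n = 5
Mean flow = 142/5
= 28.40


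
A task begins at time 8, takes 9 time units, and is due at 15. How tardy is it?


Completion = start + processing = 8 + 9 = 17
Tardiness = max(0, C - d) = max(0, 17 - 15)
= max(0, 2)
= 2


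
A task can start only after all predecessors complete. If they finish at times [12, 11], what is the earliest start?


ES = max of all predecessor completion times
Predecessors: [12, 11]
ES = max(12, 11)
= 12


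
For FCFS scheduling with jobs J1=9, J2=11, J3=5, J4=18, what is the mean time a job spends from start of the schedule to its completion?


Completion times:
  J1: completes at 9
  J2: completes at 20
  J3: completes at 25
  J4: completes at 43
Sum = 97
Average = 97/4
= 24.25


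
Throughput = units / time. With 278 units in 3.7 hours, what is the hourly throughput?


Throughput = units / time
= 278 / 3.7
= 75.1 units/hour


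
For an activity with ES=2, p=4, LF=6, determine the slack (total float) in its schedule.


EF = ES + duration = 2 + 4 = 6
LS = LF - duration = 6 - 4 = 2
Total Float = LF - EF = 6 - 6
(or LS - ES = 2 - 2)
= 0


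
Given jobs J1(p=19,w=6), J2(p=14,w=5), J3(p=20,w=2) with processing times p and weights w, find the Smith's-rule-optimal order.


WSPT (Smith's rule): sort by p/w ascending
  J2: p/w = 14/5 = 2.800
  J1: p/w = 19/6 = 3.167
  J3: p/w = 20/2 = 10.000
Order: J2 → J1 → J3


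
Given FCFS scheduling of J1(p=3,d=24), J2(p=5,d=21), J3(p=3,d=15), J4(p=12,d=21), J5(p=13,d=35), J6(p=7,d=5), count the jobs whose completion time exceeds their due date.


Completion vs due date:
  J1: C=3, d=24 → on time
  J2: C=8, d=21 → on time
  J3: C=11, d=15 → on time
  J4: C=23, d=21 → TARDY
  J5: C=36, d=35 → TARDY
  J6: C=43, d=5 → TARDY
Tardy jobs: J4, J5, J6
Count = 3


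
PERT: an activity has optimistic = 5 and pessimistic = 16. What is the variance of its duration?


σ² = ((p - o) / 6)² = (p - o)² / 36
= (16 - 5)² / 36
= 11² / 36
= 121 / 36
= 3.3611


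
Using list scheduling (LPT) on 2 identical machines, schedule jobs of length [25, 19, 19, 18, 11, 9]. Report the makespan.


Jobs (LPT sorted): [25, 19, 19, 18, 11, 9]
Machines: 2
  J=25 → Machine 1 (load: 0+25=25)
  J=19 → Machine 2 (load: 0+19=19)
  J=19 → Machine 2 (load: 19+19=38)
  J=18 → Machine 1 (load: 25+18=43)
  J=11 → Machine 2 (load: 38+11=49)
  J=9 → Machine 1 (load: 43+9=52)
Machine loads: [52, 49]
Makespan = max = 52 time units


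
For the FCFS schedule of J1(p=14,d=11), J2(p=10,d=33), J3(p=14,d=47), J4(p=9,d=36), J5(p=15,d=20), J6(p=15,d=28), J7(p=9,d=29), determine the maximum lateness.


Lateness per job (L = C - d):
  J1: C=14, d=11, L=3
  J2: C=24, d=33, L=-9
  J3: C=38, d=47, L=-9
  J4: C=47, d=36, L=11
  J5: C=62, d=20, L=42
  J6: C=77, d=28, L=49
  J7: C=86, d=29, L=57
Lmax = max(3, -9, -9, 11, 42, 49, 57)
= 57


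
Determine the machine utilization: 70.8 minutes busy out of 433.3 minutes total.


Utilization = busy / total × 100
= 70.8 / 433.3 × 100
= 16.3%


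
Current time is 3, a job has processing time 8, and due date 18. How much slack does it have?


Slack = due - current_time - processing
= 18 - 3 - 8
= 7


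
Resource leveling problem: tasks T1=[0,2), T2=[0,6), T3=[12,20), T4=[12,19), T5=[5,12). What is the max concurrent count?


Check each time point for overlaps:
  t=0: 2 tasks active (T1, T2)
Max concurrent = 2


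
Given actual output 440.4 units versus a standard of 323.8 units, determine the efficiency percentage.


Efficiency = (actual / standard) × 100
= (440.4 / 323.8) × 100
= 136.0%


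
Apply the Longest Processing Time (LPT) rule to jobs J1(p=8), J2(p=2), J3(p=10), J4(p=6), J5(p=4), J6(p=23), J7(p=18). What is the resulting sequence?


LPT: sort by longest processing time first
  J6: p=23
  J7: p=18
  J3: p=10
  J1: p=8
  J4: p=6
  J5: p=4
  J2: p=2
Order: J6 → J7 → J3 → J1 → J4 → J5 → J2


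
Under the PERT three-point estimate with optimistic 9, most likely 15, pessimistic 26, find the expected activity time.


te = (o + 4m + p) / 6
= (9 + 4×15 + 26) / 6
= (9 + 60 + 26) / 6
= 95 / 6
= 15.83


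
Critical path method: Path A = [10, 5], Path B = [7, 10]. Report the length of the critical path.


Path A: 10 + 5 = 15
Path B: 7 + 10 = 17
Critical path = longest = max(15, 17)
= 17 (Path B)


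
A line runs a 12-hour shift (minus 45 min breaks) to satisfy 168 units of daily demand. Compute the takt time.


Available = 12×60 - 45 = 675 min
Takt time = 675 / 168
= 4.02 min/unit


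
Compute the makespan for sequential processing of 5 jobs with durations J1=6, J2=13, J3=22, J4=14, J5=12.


Sequential makespan: sum all processing times
= 6 + 13 + 22 + 14 + 12
= 67 time units


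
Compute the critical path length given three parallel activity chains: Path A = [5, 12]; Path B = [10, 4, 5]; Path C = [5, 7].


Path A: 5 + 12 = 17
Path B: 10 + 4 + 5 = 19
Path C: 5 + 7 = 12
Critical path = longest = max(17, 19, 12)
= 19 (Path B)


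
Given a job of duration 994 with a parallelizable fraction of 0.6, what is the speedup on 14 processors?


Amdahl's law: T_p = T × ((1-p) + p/N)
= 994 × ((1-0.6) + 0.6/14)
= 994 × (0.40 + 0.0429)
= 994 × 0.4429
= 440.20
Speedup = 994/440.20
= 2.26×


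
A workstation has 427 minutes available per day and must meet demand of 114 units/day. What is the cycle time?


Cycle time = available time / demand
= 427 / 114
= 3.75 min/unit


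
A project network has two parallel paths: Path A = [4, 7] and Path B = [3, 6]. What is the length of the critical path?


Path A: 4 + 7 = 11
Path B: 3 + 6 = 9
Critical path = longest = max(11, 9)
= 11 (Path A)


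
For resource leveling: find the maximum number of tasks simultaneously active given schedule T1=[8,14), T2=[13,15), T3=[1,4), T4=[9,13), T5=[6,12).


Check each time point for overlaps:
  t=9: 3 tasks active (T1, T4, T5)
Max concurrent = 3


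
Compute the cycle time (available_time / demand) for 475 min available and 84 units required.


Cycle time = available time / demand
= 475 / 84
= 5.65 min/unit


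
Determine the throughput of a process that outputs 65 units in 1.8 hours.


Throughput = units / time
= 65 / 1.8
= 36.1 units/hour


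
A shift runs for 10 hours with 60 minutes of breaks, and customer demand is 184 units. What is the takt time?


Available = 10×60 - 60 = 540 min
Takt time = 540 / 184
= 2.93 min/unit


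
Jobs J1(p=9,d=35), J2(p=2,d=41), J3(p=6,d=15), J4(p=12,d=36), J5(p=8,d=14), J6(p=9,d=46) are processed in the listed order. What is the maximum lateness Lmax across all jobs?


Lateness per job (L = C - d):
  J1: C=9, d=35, L=-26
  J2: C=11, d=41, L=-30
  J3: C=17, d=15, L=2
  J4: C=29, d=36, L=-7
  J5: C=37, d=14, L=23
  J6: C=46, d=46, L=0
Lmax = max(-26, -30, 2, -7, 23, 0)
= 23


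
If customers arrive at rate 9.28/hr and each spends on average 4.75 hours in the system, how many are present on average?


Little's law: L = λ × W
= 9.28 × 4.75
= 44.08


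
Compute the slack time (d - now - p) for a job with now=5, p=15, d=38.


Slack = due - current_time - processing
= 38 - 5 - 15
= 18


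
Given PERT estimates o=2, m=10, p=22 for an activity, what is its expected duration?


te = (o + 4m + p) / 6
= (2 + 4×10 + 22) / 6
= (2 + 40 + 22) / 6
= 64 / 6
= 10.67


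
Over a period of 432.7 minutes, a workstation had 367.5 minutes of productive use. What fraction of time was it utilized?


Utilization = busy / total × 100
= 367.5 / 432.7 × 100
= 84.9%


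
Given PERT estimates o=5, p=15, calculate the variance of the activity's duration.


σ² = ((p - o) / 6)² = (p - o)² / 36
= (15 - 5)² / 36
= 10² / 36
= 100 / 36
= 2.7778


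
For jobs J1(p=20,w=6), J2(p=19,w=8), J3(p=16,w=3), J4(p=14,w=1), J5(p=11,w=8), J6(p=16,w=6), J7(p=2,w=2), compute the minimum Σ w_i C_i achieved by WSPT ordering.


WSPT order (by p/w): J7 → J5 → J2 → J6 → J1 → J3 → J4
  J7: C=2, w·C=2×2=4
  J5: C=13, w·C=8×13=104
  J2: C=32, w·C=8×32=256
  J6: C=48, w·C=6×48=288
  J1: C=68, w·C=6×68=408
  J3: C=84, w·C=3×84=252
  J4: C=98, w·C=1×98=98
Σ w·C = 1410
= 1410


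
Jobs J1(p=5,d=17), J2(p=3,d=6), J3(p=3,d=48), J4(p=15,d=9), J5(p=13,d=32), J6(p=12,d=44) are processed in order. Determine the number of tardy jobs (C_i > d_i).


Completion vs due date:
  J1: C=5, d=17 → on time
  J2: C=8, d=6 → TARDY
  J3: C=11, d=48 → on time
  J4: C=26, d=9 → TARDY
  J5: C=39, d=32 → TARDY
  J6: C=51, d=44 → TARDY
Tardy jobs: J2, J4, J5, J6
Count = 4


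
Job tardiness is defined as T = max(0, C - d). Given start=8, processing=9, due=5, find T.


Completion = start + processing = 8 + 9 = 17
Tardiness = max(0, C - d) = max(0, 17 - 5)
= max(0, 12)
= 12


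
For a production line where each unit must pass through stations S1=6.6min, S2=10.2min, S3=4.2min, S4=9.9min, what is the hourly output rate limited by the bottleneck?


Bottleneck = longest station time
Station times: [6.6, 10.2, 4.2, 9.9]
Max = 10.2 min
Rate = 60 / 10.2
= 5.88 units/hour (bottleneck: 10.2min)


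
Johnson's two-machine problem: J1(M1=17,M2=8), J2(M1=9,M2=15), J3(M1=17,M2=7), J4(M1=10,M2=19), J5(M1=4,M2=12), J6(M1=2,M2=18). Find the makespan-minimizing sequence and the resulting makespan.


Johnson's rule:
Group 1 (M1≤M2, sort by M1): ['J6', 'J5', 'J2', 'J4']
Group 2 (M1>M2, sort desc M2): ['J1', 'J3']
Sequence: J6 → J5 → J2 → J4 → J1 → J3
Makespan calculation:
  J6: M1 done=2, M2 done=20
  J5: M1 done=6, M2 done=32
  J2: M1 done=15, M2 done=47
  J4: M1 done=25, M2 done=66
  J1: M1 done=42, M2 done=74
  J3: M1 done=59, M2 done=81
= Sequence: J6 → J5 → J2 → J4 → J1 → J3, Makespan: 81


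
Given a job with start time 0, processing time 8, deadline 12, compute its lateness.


Completion = 0 + 8 = 8
Lateness = C - d = 8 - 12
= -4


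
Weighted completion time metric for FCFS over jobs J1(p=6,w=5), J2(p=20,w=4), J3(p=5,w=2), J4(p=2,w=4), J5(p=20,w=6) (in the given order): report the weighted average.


Completion times:
  J1: C=6, w×C=5×6=30
  J2: C=26, w×C=4×26=104
  J3: C=31, w×C=2×31=62
  J4: C=33, w×C=4×33=132
  J5: C=53, w×C=6×53=318
Sum w×C = 646
Sum w = 21
Weighted avg = 646/21
= 30.76


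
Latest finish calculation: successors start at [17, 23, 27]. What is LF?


LF = min of all successor start times
Successors start at: [17, 23, 27]
LF = min(17, 23, 27)
= 17


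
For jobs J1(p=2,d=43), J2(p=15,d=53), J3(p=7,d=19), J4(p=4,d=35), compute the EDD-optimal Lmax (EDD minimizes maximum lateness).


EDD order: J3 → J4 → J1 → J2
Completion and lateness:
  J3: C=7, d=19, L=7-19=-12
  J4: C=11, d=35, L=11-35=-24
  J1: C=13, d=43, L=13-43=-30
  J2: C=28, d=53, L=28-53=-25
Lmax = max(-12, -24, -30, -25)
= -12


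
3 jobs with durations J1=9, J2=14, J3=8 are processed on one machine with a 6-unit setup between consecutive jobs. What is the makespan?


Makespan = Σ processing + (n-1) × setup
= (9 + 14 + 8) + (3-1)×6
= 31 + 12
= 43 time units


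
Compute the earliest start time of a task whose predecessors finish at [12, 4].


ES = max of all predecessor completion times
Predecessors: [12, 4]
ES = max(12, 4)
= 12


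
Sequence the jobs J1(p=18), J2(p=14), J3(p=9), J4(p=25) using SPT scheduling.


SPT: sort by shortest processing time
  J3: p=9
  J2: p=14
  J1: p=18
  J4: p=25
Order: J3 → J2 → J1 → J4


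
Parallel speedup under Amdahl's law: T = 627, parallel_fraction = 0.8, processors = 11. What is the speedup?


Amdahl's law: T_p = T × ((1-p) + p/N)
= 627 × ((1-0.8) + 0.8/11)
= 627 × (0.20 + 0.0727)
= 627 × 0.2727
= 171.00
Speedup = 627/171.00
= 3.67×


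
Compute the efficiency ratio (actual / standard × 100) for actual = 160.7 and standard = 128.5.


Efficiency = (actual / standard) × 100
= (160.7 / 128.5) × 100
= 125.1%


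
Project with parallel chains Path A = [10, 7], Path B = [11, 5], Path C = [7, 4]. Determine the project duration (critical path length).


Path A: 10 + 7 = 17
Path B: 11 + 5 = 16
Path C: 7 + 4 = 11
Critical path = longest = max(17, 16, 11)
= 17 (Path A)


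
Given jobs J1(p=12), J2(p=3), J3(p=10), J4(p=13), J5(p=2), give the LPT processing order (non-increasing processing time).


LPT: sort by longest processing time first
  J4: p=13
  J1: p=12
  J3: p=10
  J2: p=3
  J5: p=2
Order: J4 → J1 → J3 → J2 → J5


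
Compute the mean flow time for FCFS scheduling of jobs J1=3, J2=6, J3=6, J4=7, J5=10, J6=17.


Completion times:
  J1: completes at 3
  J2: completes at 9
  J3: completes at 15
  J4: completes at 22
  J5: completes at 32
  J6: completes at 49
Sum = 130
Average = 130/6
= 21.67


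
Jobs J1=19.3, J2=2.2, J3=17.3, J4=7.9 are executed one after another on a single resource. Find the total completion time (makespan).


Sequential makespan: sum all processing times
= 19.3 + 2.2 + 17.3 + 7.9
= 46.7 time units


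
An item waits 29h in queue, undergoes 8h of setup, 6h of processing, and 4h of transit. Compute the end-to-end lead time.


Lead time = queue + setup + processing + transit
= 29 + 8 + 6 + 4
= 47 hours


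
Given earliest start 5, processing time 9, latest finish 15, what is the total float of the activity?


EF = ES + duration = 5 + 9 = 14
LS = LF - duration = 15 - 9 = 6
Total Float = LF - EF = 15 - 14
(or LS - ES = 6 - 5)
= 1


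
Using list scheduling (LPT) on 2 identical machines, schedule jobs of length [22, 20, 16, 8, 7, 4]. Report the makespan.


Jobs (LPT sorted): [22, 20, 16, 8, 7, 4]
Machines: 2
  J=22 → Machine 1 (load: 0+22=22)
  J=20 → Machine 2 (load: 0+20=20)
  J=16 → Machine 2 (load: 20+16=36)
  J=8 → Machine 1 (load: 22+8=30)
  J=7 → Machine 1 (load: 30+7=37)
  J=4 → Machine 2 (load: 36+4=40)
Machine loads: [37, 40]
Makespan = max = 40 time units


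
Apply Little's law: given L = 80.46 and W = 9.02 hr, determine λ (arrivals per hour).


Little's law: L = λW → λ = L / W
= 80.46 / 9.02
= 8.92 per hour


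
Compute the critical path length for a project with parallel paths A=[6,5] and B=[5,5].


Path A: 6 + 5 = 11
Path B: 5 + 5 = 10
Critical path = longest = max(11, 10)
= 11 (Path A)


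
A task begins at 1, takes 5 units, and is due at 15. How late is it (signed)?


Completion = 1 + 5 = 6
Lateness = C - d = 6 - 15
= -9


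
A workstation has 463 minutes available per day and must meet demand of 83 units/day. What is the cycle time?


Cycle time = available time / demand
= 463 / 83
= 5.58 min/unit


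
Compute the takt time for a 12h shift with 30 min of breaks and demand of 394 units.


Available = 12×60 - 30 = 690 min
Takt time = 690 / 394
= 1.75 min/unit


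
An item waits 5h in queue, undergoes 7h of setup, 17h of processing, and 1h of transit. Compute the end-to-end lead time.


Lead time = queue + setup + processing + transit
= 5 + 7 + 17 + 1
= 30 hours


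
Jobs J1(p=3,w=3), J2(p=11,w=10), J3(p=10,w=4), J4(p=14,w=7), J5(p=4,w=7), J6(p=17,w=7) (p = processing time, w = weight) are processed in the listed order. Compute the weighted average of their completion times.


Completion times:
  J1: C=3, w×C=3×3=9
  J2: C=14, w×C=10×14=140
  J3: C=24, w×C=4×24=96
  J4: C=38, w×C=7×38=266
  J5: C=42, w×C=7×42=294
  J6: C=59, w×C=7×59=413
Sum w×C = 1218
Sum w = 38
Weighted avg = 1218/38
= 32.05


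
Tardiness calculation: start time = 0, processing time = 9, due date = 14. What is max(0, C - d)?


Completion = start + processing = 0 + 9 = 9
Tardiness = max(0, C - d) = max(0, 9 - 14)
= max(0, -5)
= 0


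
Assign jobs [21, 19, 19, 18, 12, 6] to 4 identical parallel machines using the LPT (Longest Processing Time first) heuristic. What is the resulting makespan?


Jobs (LPT sorted): [21, 19, 19, 18, 12, 6]
Machines: 4
  J=21 → Machine 1 (load: 0+21=21)
  J=19 → Machine 2 (load: 0+19=19)
  J=19 → Machine 3 (load: 0+19=19)
  J=18 → Machine 4 (load: 0+18=18)
  J=12 → Machine 4 (load: 18+12=30)
  J=6 → Machine 2 (load: 19+6=25)
Machine loads: [21, 25, 19, 30]
Makespan = max = 30 time units


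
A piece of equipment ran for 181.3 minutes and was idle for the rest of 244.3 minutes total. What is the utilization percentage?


Utilization = busy / total × 100
= 181.3 / 244.3 × 100
= 74.2%


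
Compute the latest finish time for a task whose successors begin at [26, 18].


LF = min of all successor start times
Successors start at: [26, 18]
LF = min(26, 18)
= 18


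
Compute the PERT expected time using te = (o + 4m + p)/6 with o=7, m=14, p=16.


te = (o + 4m + p) / 6
= (7 + 4×14 + 16) / 6
= (7 + 56 + 16) / 6
= 79 / 6
= 13.17


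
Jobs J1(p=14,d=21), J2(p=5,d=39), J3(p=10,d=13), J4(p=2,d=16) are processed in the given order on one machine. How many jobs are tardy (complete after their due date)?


Completion vs due date:
  J1: C=14, d=21 → on time
  J2: C=19, d=39 → on time
  J3: C=29, d=13 → TARDY
  J4: C=31, d=16 → TARDY
Tardy jobs: J3, J4
Count = 2


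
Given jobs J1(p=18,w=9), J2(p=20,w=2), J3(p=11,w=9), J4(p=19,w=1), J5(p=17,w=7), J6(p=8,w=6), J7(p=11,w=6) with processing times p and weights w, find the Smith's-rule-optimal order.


WSPT (Smith's rule): sort by p/w ascending
  J3: p/w = 11/9 = 1.222
  J6: p/w = 8/6 = 1.333
  J7: p/w = 11/6 = 1.833
  J1: p/w = 18/9 = 2.000
  J5: p/w = 17/7 = 2.429
  J2: p/w = 20/2 = 10.000
  J4: p/w = 19/1 = 19.000
Order: J3 → J6 → J7 → J1 → J5 → J2 → J4


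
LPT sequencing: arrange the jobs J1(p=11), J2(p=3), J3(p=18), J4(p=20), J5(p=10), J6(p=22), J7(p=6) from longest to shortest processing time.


LPT: sort by longest processing time first
  J6: p=22
  J4: p=20
  J3: p=18
  J1: p=11
  J5: p=10
  J7: p=6
  J2: p=3
Order: J6 → J4 → J3 → J1 → J5 → J7 → J2


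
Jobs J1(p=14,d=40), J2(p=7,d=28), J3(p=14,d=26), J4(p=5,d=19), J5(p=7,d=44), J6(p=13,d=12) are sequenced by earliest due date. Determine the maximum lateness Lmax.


EDD order: J6 → J4 → J3 → J2 → J1 → J5
Completion and lateness:
  J6: C=13, d=12, L=13-12=1
  J4: C=18, d=19, L=18-19=-1
  J3: C=32, d=26, L=32-26=6
  J2: C=39, d=28, L=39-28=11
  J1: C=53, d=40, L=53-40=13
  J5: C=60, d=44, L=60-44=16
Lmax = max(1, -1, 6, 11, 13, 16)
= 16


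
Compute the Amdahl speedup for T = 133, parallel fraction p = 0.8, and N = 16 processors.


Amdahl's law: T_p = T × ((1-p) + p/N)
= 133 × ((1-0.8) + 0.8/16)
= 133 × (0.20 + 0.0500)
= 133 × 0.2500
= 33.25
Speedup = 133/33.25
= 4.00×


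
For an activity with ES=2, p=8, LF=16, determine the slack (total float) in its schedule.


EF = ES + duration = 2 + 8 = 10
LS = LF - duration = 16 - 8 = 8
Total Float = LF - EF = 16 - 10
(or LS - ES = 8 - 2)
= 6


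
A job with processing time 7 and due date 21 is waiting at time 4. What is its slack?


Slack = due - current_time - processing
= 21 - 4 - 7
= 10


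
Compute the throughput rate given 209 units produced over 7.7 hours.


Throughput = units / time
= 209 / 7.7
= 27.1 units/hour


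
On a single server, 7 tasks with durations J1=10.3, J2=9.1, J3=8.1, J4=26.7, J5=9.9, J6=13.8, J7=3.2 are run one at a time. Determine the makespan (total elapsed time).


Sequential makespan: sum all processing times
= 10.3 + 9.1 + 8.1 + 26.7 + 9.9 + 13.8 + 3.2
= 81.1 time units


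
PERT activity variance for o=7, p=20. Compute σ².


σ² = ((p - o) / 6)² = (p - o)² / 36
= (20 - 7)² / 36
= 13² / 36
= 169 / 36
= 4.6944


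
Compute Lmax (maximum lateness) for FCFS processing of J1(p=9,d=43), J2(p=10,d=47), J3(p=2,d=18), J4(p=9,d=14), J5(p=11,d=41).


Lateness per job (L = C - d):
  J1: C=9, d=43, L=-34
  J2: C=19, d=47, L=-28
  J3: C=21, d=18, L=3
  J4: C=30, d=14, L=16
  J5: C=41, d=41, L=0
Lmax = max(-34, -28, 3, 16, 0)
= 16


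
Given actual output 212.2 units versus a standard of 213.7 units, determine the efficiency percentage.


Efficiency = (actual / standard) × 100
= (212.2 / 213.7) × 100
= 99.3%


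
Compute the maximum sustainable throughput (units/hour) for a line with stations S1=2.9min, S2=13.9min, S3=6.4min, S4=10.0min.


Bottleneck = longest station time
Station times: [2.9, 13.9, 6.4, 10.0]
Max = 13.9 min
Rate = 60 / 13.9
= 4.32 units/hour (bottleneck: 13.9min)


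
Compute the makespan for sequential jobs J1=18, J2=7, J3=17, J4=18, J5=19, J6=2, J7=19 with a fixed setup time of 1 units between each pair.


Makespan = Σ processing + (n-1) × setup
= (18 + 7 + 17 + 18 + 19 + 2 + 19) + (7-1)×1
= 100 + 6
= 106 time units


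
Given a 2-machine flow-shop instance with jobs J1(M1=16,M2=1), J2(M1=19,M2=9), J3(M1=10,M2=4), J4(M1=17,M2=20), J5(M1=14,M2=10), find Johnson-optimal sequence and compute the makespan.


Johnson's rule:
Group 1 (M1≤M2, sort by M1): ['J4']
Group 2 (M1>M2, sort desc M2): ['J5', 'J2', 'J3', 'J1']
Sequence: J4 → J5 → J2 → J3 → J1
Makespan calculation:
  J4: M1 done=17, M2 done=37
  J5: M1 done=31, M2 done=47
  J2: M1 done=50, M2 done=59
  J3: M1 done=60, M2 done=64
  J1: M1 done=76, M2 done=77
= Sequence: J4 → J5 → J2 → J3 → J1, Makespan: 77


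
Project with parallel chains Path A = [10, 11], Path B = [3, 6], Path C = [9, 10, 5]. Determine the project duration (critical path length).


Path A: 10 + 11 = 21
Path B: 3 + 6 = 9
Path C: 9 + 10 + 5 = 24
Critical path = longest = max(21, 9, 24)
= 24 (Path C)


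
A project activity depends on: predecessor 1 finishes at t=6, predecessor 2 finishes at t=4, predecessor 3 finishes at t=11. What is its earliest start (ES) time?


ES = max of all predecessor completion times
Predecessors: [6, 4, 11]
ES = max(6, 4, 11)
= 11


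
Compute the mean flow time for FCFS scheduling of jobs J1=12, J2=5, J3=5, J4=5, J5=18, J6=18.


Completion times:
  J1: completes at 12
  J2: completes at 17
  J3: completes at 22
  J4: completes at 27
  J5: completes at 45
  J6: completes at 63
Sum = 186
Average = 186/6
= 31.00


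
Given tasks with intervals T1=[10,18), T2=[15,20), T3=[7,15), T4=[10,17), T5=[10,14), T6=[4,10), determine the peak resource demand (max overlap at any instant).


Check each time point for overlaps:
  t=10: 4 tasks active (T1, T3, T4, T5)
Max concurrent = 4


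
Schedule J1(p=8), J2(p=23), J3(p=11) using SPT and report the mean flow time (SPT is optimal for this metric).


SPT order: J1 → J3 → J2
Completion times:
  J1: C=8
  J3: C=19
  J2: C=42
Sum = 69, n = 3
Mean flow = 69/3
= 23.00


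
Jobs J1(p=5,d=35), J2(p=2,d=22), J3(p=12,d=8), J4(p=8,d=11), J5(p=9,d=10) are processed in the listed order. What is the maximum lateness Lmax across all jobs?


Lateness per job (L = C - d):
  J1: C=5, d=35, L=-30
  J2: C=7, d=22, L=-15
  J3: C=19, d=8, L=11
  J4: C=27, d=11, L=16
  J5: C=36, d=10, L=26
Lmax = max(-30, -15, 11, 16, 26)
= 26


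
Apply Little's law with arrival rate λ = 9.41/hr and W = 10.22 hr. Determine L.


Little's law: L = λ × W
= 9.41 × 10.22
= 96.17


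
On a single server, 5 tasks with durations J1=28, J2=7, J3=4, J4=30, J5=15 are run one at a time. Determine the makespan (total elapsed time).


Sequential makespan: sum all processing times
= 28 + 7 + 4 + 30 + 15
= 84 time units


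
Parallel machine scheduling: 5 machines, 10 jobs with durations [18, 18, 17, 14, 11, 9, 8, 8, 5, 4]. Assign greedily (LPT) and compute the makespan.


Jobs (LPT sorted): [18, 18, 17, 14, 11, 9, 8, 8, 5, 4]
Machines: 5
  J=18 → Machine 1 (load: 0+18=18)
  J=18 → Machine 2 (load: 0+18=18)
  J=17 → Machine 3 (load: 0+17=17)
  J=14 → Machine 4 (load: 0+14=14)
  J=11 → Machine 5 (load: 0+11=11)
  J=9 → Machine 5 (load: 11+9=20)
  J=8 → Machine 4 (load: 14+8=22)
  J=8 → Machine 3 (load: 17+8=25)
  J=5 → Machine 1 (load: 18+5=23)
  J=4 → Machine 2 (load: 18+4=22)
Machine loads: [23, 22, 25, 22, 20]
Makespan = max = 25 time units


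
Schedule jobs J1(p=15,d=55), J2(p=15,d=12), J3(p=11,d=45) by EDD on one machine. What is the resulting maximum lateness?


EDD order: J2 → J3 → J1
Completion and lateness:
  J2: C=15, d=12, L=15-12=3
  J3: C=26, d=45, L=26-45=-19
  J1: C=41, d=55, L=41-55=-14
Lmax = max(3, -19, -14)
= 3
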